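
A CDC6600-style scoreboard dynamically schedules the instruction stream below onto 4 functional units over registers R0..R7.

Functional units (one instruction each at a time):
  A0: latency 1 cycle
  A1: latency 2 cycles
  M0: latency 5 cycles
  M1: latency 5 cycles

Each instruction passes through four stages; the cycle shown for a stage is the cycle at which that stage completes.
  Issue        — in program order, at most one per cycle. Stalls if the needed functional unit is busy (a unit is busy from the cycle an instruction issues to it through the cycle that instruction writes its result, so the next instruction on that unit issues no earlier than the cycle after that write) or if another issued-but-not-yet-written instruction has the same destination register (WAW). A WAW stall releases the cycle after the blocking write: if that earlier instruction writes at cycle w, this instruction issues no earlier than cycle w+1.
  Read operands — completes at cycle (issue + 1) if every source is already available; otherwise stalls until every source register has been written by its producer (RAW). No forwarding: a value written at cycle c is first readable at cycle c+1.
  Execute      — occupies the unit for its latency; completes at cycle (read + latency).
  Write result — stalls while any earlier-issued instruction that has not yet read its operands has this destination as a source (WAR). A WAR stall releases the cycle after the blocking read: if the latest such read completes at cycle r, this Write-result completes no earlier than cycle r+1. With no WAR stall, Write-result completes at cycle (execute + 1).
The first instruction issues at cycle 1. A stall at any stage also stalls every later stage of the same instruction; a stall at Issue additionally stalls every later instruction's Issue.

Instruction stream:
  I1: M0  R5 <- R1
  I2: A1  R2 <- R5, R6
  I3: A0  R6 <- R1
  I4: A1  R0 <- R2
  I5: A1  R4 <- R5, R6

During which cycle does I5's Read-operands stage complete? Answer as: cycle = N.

I1 -> (1, 2, 7, 8)
I2 -> (2, 9, 11, 12)  // RAW R5: wait I1 write@8
I3 -> (3, 4, 5, 10)  // WAR R6: wait I2 read@9
I4 -> (13, 14, 16, 17)  // struct: A1 busy until I2 writes@12
I5 -> (18, 19, 21, 22)  // struct: A1 busy until I4 writes@17

cycle = 19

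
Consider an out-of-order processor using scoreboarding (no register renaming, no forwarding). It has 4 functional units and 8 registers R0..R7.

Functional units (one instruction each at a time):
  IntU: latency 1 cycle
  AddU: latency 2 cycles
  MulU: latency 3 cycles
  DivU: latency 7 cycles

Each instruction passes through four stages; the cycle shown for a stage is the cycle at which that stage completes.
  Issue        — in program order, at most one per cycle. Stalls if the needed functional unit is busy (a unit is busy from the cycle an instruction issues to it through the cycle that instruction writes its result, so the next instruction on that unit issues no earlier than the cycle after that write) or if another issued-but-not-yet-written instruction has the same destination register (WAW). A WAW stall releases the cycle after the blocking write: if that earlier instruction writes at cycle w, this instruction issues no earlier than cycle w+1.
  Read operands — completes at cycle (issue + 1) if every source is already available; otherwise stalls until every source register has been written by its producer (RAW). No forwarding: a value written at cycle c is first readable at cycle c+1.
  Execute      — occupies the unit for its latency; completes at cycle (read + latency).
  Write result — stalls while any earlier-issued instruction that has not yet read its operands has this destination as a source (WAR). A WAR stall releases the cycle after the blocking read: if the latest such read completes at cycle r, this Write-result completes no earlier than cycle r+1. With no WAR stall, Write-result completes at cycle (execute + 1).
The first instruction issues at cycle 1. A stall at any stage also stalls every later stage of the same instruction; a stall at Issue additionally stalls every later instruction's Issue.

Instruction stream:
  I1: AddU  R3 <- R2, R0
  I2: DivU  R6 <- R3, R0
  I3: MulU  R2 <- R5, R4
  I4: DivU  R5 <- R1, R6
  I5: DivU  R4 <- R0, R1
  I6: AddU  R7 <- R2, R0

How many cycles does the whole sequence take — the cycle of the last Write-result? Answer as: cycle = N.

cycle = 34

I1  is:1  ro:2  ex:4  wr:5
I2  is:2  ro:6  ex:13  wr:14  — RAW R3: wait I1 write@5
I3  is:3  ro:4  ex:7  wr:8
I4  is:15  ro:16  ex:23  wr:24  — struct: DivU busy until I2 writes@14
I5  is:25  ro:26  ex:33  wr:34  — struct: DivU busy until I4 writes@24
I6  is:26  ro:27  ex:29  wr:30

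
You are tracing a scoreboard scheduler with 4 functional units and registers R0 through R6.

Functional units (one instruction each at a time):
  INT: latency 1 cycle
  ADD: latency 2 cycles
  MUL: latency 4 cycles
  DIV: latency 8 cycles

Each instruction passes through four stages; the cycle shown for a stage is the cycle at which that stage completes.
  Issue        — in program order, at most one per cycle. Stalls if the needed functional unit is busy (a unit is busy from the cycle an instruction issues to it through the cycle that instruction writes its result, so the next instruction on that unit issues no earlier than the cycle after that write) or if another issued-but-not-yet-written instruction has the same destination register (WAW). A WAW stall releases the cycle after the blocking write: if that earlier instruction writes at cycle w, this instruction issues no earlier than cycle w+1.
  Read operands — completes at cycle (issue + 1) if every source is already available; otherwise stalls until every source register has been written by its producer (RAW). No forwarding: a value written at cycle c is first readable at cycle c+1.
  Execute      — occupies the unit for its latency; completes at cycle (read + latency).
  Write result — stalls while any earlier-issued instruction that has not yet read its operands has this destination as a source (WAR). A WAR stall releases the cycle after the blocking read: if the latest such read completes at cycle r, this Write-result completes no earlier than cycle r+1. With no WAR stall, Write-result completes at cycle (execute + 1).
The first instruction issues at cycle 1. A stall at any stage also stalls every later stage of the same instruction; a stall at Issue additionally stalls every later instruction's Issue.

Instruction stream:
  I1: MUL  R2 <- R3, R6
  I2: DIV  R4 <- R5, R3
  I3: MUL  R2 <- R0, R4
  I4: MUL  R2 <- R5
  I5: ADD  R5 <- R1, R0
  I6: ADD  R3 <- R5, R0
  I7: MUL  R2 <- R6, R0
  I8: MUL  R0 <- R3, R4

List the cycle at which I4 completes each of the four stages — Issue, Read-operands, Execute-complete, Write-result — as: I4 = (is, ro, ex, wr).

I4 = (19, 20, 24, 25)

c1: I1 issues→MUL
c2: I1 reads, I2 issues→DIV
c3: I2 reads
c6: I1 exec-done
c7: I1 writes R2
c8: I3 issues→MUL
c11: I2 exec-done
c12: I2 writes R4
c13: I3 reads
c17: I3 exec-done
c18: I3 writes R2
c19: I4 issues→MUL
c20: I4 reads, I5 issues→ADD
c21: I5 reads
c23: I5 exec-done
c24: I4 exec-done, I5 writes R5
c25: I4 writes R2, I6 issues→ADD
c26: I6 reads, I7 issues→MUL
c27: I7 reads
c28: I6 exec-done
c29: I6 writes R3
c31: I7 exec-done
c32: I7 writes R2
c33: I8 issues→MUL
c34: I8 reads
c38: I8 exec-done
c39: I8 writes R0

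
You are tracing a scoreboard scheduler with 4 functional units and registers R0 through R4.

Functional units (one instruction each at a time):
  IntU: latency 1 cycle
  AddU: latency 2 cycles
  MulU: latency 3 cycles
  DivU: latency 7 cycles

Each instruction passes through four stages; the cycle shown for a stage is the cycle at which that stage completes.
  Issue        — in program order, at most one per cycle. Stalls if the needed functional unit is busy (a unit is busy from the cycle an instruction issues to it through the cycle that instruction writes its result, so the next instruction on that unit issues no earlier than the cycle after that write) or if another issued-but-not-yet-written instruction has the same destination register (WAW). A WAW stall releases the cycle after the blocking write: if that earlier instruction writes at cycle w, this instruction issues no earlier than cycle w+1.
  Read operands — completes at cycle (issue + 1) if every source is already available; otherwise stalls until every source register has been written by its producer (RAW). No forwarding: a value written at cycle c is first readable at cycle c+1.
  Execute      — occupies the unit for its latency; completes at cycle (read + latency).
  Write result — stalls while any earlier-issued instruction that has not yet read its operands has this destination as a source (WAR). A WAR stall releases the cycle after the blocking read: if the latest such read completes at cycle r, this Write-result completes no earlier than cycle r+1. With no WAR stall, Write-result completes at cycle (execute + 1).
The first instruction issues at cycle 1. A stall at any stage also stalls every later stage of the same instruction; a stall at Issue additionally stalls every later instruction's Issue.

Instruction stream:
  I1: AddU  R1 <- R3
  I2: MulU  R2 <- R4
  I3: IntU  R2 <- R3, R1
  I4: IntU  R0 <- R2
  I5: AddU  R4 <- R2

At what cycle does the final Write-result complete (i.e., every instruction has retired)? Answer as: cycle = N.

cycle 1: I1 dispatched to AddU
cycle 2: I1 operands ready, I2 dispatched to MulU
cycle 3: I2 operands ready
cycle 4: I1 complete
cycle 5: R1←I1
cycle 6: I2 complete
cycle 7: R2←I2
cycle 8: I3 dispatched to IntU
cycle 9: I3 operands ready
cycle 10: I3 complete
cycle 11: R2←I3
cycle 12: I4 dispatched to IntU
cycle 13: I4 operands ready, I5 dispatched to AddU
cycle 14: I4 complete, I5 operands ready
cycle 15: R0←I4
cycle 16: I5 complete
cycle 17: R4←I5

cycle = 17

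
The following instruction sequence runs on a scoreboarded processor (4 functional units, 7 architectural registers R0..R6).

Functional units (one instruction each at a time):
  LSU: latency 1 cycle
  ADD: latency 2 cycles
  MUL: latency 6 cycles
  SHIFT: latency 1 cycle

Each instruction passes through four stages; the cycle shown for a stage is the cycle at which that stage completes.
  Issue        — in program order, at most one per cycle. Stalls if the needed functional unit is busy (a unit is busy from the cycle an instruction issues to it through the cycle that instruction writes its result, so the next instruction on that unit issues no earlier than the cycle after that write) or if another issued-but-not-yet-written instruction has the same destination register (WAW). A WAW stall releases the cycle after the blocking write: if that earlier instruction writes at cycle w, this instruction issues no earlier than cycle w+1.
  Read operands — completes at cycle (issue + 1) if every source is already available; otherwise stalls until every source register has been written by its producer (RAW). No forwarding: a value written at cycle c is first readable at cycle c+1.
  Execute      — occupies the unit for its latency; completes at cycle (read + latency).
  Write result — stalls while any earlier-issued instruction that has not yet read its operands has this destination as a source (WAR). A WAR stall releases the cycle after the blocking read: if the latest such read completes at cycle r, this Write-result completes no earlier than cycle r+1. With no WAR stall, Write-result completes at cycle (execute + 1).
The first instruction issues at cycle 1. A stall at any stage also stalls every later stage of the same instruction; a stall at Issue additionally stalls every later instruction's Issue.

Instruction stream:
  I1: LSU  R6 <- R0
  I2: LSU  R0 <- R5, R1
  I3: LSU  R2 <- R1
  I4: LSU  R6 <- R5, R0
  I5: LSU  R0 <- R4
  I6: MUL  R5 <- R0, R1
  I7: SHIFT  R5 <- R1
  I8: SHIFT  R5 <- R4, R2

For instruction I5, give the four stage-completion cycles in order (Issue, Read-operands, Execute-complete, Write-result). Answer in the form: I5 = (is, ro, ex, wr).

[I1] 1/2/3/4
[I2] 5/6/7/8  (struct: LSU busy until I1 writes@4)
[I3] 9/10/11/12  (struct: LSU busy until I2 writes@8)
[I4] 13/14/15/16  (struct: LSU busy until I3 writes@12)
[I5] 17/18/19/20  (struct: LSU busy until I4 writes@16)
[I6] 18/21/27/28  (RAW R0: wait I5 write@20)
[I7] 29/30/31/32  (WAW R5: wait I6 write@28)
[I8] 33/34/35/36  (struct: SHIFT busy until I7 writes@32)

I5 = (17, 18, 19, 20)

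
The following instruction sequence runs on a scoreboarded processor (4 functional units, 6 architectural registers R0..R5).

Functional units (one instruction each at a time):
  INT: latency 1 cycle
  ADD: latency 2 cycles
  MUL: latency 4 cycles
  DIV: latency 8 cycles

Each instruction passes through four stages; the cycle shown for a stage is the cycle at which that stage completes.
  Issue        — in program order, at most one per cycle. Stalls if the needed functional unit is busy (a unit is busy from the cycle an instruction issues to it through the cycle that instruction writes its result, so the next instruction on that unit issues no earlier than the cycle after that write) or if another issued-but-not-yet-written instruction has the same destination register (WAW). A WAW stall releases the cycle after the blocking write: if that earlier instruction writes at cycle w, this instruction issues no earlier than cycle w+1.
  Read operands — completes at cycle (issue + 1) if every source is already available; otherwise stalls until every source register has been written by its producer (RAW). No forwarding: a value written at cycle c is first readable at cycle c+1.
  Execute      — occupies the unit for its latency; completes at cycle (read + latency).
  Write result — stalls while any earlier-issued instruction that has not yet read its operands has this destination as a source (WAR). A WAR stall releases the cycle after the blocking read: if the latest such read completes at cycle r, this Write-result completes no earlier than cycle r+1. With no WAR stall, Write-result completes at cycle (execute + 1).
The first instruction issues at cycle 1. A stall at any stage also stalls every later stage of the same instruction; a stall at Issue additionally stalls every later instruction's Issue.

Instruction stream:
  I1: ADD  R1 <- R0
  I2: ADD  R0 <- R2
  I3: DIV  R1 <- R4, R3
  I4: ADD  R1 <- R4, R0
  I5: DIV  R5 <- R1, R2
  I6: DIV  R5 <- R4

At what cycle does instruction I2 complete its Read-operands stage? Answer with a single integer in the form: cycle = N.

cycle 1: I1→ADD
cycle 2: I1 RO
cycle 4: I1 EX
cycle 5: I1 WR R1
cycle 6: I2→ADD
cycle 7: I2 RO · I3→DIV
cycle 8: I3 RO
cycle 9: I2 EX
cycle 10: I2 WR R0
cycle 16: I3 EX
cycle 17: I3 WR R1
cycle 18: I4→ADD
cycle 19: I4 RO · I5→DIV
cycle 21: I4 EX
cycle 22: I4 WR R1
cycle 23: I5 RO
cycle 31: I5 EX
cycle 32: I5 WR R5
cycle 33: I6→DIV
cycle 34: I6 RO
cycle 42: I6 EX
cycle 43: I6 WR R5

cycle = 7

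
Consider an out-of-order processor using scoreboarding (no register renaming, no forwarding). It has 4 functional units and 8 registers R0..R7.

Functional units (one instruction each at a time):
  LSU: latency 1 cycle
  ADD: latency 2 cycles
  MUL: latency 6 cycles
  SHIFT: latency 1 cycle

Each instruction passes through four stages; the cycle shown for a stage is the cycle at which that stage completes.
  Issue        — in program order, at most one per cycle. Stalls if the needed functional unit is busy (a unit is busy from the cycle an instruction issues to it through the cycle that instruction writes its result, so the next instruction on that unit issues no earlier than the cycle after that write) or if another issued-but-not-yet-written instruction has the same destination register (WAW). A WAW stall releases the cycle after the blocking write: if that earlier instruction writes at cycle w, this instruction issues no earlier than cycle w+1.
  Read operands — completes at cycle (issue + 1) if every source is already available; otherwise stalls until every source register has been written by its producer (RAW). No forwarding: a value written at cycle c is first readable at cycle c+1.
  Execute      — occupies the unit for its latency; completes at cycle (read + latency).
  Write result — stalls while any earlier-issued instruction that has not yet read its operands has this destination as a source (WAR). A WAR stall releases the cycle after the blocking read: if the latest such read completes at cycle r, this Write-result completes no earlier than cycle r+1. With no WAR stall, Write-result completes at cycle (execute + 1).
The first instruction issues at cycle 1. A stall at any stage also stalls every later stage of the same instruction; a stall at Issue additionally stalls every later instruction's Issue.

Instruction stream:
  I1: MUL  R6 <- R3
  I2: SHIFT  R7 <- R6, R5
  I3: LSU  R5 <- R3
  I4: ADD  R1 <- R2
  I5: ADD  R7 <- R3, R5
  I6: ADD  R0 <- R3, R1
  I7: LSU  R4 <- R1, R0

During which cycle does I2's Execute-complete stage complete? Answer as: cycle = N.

cycle = 11

c1: I1 dispatched to MUL
c2: I1 operands ready · I2 dispatched to SHIFT
c3: I3 dispatched to LSU
c4: I3 operands ready · I4 dispatched to ADD
c5: I3 complete · I4 operands ready
c7: I4 complete
c8: I1 complete · R1←I4
c9: R6←I1
c10: I2 operands ready
c11: I2 complete · R5←I3
c12: R7←I2
c13: I5 dispatched to ADD
c14: I5 operands ready
c16: I5 complete
c17: R7←I5
c18: I6 dispatched to ADD
c19: I6 operands ready · I7 dispatched to LSU
c21: I6 complete
c22: R0←I6
c23: I7 operands ready
c24: I7 complete
c25: R4←I7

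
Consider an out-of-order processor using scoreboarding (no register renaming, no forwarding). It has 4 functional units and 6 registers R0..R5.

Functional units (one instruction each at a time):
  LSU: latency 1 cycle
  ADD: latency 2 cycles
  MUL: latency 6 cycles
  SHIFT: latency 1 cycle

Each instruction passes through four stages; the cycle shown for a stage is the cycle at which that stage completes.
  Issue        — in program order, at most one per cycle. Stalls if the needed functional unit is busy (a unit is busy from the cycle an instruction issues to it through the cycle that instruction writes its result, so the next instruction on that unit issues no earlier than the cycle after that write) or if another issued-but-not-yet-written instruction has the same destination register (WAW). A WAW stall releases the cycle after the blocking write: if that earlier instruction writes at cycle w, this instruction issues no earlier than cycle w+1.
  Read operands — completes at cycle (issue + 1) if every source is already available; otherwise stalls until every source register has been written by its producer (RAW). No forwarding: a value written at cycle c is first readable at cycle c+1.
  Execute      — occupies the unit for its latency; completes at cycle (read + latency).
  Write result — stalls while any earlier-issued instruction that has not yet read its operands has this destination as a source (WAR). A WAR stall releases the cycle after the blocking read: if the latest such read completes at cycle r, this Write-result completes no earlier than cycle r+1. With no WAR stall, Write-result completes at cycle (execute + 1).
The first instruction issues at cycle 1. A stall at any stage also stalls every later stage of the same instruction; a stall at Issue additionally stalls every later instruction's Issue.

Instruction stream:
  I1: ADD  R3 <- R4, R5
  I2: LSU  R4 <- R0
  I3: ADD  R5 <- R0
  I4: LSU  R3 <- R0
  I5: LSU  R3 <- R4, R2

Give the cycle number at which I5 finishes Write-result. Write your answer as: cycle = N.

cycle = 14

I1  is:1  ro:2  ex:4  wr:5
I2  is:2  ro:3  ex:4  wr:5
I3  is:6  ro:7  ex:9  wr:10  — struct: ADD busy until I1 writes@5
I4  is:7  ro:8  ex:9  wr:10
I5  is:11  ro:12  ex:13  wr:14  — struct: LSU busy until I4 writes@10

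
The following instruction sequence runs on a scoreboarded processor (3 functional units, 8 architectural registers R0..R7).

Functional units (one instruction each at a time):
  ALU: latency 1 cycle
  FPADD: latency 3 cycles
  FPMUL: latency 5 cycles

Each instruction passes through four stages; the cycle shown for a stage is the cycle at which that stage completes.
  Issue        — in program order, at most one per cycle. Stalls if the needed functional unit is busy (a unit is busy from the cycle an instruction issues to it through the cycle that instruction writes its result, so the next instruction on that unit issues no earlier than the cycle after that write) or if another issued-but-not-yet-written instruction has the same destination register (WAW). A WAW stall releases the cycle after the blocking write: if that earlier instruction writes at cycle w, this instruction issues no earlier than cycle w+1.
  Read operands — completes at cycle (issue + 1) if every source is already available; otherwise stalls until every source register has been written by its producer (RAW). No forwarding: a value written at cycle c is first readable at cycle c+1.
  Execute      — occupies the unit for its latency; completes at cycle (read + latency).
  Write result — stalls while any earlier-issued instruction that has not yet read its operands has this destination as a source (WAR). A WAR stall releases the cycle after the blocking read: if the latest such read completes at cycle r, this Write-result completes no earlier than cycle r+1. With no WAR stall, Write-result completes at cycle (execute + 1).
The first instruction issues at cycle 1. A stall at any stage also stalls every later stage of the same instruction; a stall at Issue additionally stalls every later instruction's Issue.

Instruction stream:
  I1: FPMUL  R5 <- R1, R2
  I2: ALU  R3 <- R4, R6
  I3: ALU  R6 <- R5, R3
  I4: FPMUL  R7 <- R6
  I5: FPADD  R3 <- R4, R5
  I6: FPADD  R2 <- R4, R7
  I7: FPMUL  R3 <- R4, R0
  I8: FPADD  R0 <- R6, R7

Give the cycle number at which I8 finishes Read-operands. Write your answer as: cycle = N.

I1  is:1  ro:2  ex:7  wr:8
I2  is:2  ro:3  ex:4  wr:5
I3  is:6  ro:9  ex:10  wr:11  — struct: ALU busy until I2 writes@5, RAW R5: wait I1 write@8
I4  is:9  ro:12  ex:17  wr:18  — struct: FPMUL busy until I1 writes@8, RAW R6: wait I3 write@11
I5  is:10  ro:11  ex:14  wr:15
I6  is:16  ro:19  ex:22  wr:23  — struct: FPADD busy until I5 writes@15, RAW R7: wait I4 write@18
I7  is:19  ro:20  ex:25  wr:26  — struct: FPMUL busy until I4 writes@18
I8  is:24  ro:25  ex:28  wr:29  — struct: FPADD busy until I6 writes@23

cycle = 25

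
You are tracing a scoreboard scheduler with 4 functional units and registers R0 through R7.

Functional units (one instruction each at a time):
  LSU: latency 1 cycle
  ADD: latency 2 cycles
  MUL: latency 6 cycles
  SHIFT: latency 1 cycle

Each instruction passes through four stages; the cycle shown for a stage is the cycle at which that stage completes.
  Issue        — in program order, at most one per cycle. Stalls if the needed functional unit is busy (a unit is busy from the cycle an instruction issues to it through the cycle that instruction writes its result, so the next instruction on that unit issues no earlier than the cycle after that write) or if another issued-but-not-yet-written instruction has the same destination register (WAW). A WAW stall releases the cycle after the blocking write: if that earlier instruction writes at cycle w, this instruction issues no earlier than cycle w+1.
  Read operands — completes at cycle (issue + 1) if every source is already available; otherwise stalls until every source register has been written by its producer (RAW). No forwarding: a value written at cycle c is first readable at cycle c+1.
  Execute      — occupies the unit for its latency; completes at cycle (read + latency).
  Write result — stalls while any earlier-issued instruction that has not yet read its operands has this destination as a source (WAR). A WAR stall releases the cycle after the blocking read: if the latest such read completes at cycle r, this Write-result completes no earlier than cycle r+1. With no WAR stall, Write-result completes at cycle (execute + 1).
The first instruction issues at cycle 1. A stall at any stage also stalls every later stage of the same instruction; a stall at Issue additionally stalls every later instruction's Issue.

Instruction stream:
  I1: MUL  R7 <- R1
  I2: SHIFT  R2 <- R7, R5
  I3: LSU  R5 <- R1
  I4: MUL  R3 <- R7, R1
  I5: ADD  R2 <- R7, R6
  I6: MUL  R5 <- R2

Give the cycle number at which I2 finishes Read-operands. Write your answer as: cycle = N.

cycle = 10

cycle 1: I1→MUL
cycle 2: I1 RO; I2→SHIFT
cycle 3: I3→LSU
cycle 4: I3 RO
cycle 5: I3 EX
cycle 8: I1 EX
cycle 9: I1 WR R7
cycle 10: I2 RO; I4→MUL
cycle 11: I2 EX; I3 WR R5; I4 RO
cycle 12: I2 WR R2
cycle 13: I5→ADD
cycle 14: I5 RO
cycle 16: I5 EX
cycle 17: I4 EX; I5 WR R2
cycle 18: I4 WR R3
cycle 19: I6→MUL
cycle 20: I6 RO
cycle 26: I6 EX
cycle 27: I6 WR R5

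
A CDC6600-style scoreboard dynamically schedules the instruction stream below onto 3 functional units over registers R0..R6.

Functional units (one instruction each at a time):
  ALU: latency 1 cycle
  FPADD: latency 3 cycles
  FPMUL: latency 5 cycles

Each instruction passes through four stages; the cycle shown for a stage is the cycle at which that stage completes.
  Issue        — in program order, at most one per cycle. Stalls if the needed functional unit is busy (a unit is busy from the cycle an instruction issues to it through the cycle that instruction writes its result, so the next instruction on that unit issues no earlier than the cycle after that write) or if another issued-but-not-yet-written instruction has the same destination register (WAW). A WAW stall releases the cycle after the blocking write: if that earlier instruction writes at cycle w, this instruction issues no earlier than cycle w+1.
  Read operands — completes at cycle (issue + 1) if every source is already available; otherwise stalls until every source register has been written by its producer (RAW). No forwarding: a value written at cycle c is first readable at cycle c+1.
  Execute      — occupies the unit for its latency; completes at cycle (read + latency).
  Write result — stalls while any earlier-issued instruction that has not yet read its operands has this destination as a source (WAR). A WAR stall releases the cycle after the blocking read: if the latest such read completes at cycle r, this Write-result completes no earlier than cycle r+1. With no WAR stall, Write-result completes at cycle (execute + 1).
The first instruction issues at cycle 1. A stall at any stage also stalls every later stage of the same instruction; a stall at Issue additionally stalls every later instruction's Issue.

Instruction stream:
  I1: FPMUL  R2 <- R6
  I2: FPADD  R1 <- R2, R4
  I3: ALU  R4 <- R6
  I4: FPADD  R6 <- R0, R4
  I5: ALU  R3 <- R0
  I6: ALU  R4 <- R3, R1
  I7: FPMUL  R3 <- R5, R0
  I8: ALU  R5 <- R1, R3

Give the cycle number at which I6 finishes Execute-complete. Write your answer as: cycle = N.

  I1 | 1 | 2 | 7 | 8
  I2 | 2 | 9 | 12 | 13   RAW R2: wait I1 write@8
  I3 | 3 | 4 | 5 | 10   WAR R4: wait I2 read@9
  I4 | 14 | 15 | 18 | 19   struct: FPADD busy until I2 writes@13
  I5 | 15 | 16 | 17 | 18
  I6 | 19 | 20 | 21 | 22   struct: ALU busy until I5 writes@18
  I7 | 20 | 21 | 26 | 27
  I8 | 23 | 28 | 29 | 30   struct: ALU busy until I6 writes@22 · RAW R3: wait I7 write@27

cycle = 21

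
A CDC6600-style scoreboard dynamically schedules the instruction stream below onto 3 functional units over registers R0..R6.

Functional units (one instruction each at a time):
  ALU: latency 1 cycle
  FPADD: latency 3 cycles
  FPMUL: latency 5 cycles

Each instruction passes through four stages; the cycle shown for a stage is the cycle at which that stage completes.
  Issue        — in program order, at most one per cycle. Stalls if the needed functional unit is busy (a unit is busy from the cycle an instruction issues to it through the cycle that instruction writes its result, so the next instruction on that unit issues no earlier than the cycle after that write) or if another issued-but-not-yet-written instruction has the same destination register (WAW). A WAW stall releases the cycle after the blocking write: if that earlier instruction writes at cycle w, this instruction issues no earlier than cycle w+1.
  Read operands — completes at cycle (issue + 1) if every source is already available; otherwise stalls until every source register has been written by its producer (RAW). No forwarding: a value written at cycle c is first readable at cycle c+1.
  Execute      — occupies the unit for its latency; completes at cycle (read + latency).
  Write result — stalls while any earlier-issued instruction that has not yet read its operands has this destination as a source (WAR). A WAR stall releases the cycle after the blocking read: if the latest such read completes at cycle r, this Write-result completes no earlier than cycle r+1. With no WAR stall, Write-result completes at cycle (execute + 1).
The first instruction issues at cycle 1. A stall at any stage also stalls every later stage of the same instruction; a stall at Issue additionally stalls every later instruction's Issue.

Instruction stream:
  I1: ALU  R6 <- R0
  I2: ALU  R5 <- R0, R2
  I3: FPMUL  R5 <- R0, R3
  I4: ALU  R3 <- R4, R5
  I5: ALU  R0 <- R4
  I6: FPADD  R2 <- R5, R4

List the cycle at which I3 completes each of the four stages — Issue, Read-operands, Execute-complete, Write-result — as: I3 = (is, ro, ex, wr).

cycle 1: I1→ALU
cycle 2: I1 RO
cycle 3: I1 EX
cycle 4: I1 WR R6
cycle 5: I2→ALU
cycle 6: I2 RO
cycle 7: I2 EX
cycle 8: I2 WR R5
cycle 9: I3→FPMUL
cycle 10: I3 RO | I4→ALU
cycle 15: I3 EX
cycle 16: I3 WR R5
cycle 17: I4 RO
cycle 18: I4 EX
cycle 19: I4 WR R3
cycle 20: I5→ALU
cycle 21: I5 RO | I6→FPADD
cycle 22: I5 EX | I6 RO
cycle 23: I5 WR R0
cycle 25: I6 EX
cycle 26: I6 WR R2

I3 = (9, 10, 15, 16)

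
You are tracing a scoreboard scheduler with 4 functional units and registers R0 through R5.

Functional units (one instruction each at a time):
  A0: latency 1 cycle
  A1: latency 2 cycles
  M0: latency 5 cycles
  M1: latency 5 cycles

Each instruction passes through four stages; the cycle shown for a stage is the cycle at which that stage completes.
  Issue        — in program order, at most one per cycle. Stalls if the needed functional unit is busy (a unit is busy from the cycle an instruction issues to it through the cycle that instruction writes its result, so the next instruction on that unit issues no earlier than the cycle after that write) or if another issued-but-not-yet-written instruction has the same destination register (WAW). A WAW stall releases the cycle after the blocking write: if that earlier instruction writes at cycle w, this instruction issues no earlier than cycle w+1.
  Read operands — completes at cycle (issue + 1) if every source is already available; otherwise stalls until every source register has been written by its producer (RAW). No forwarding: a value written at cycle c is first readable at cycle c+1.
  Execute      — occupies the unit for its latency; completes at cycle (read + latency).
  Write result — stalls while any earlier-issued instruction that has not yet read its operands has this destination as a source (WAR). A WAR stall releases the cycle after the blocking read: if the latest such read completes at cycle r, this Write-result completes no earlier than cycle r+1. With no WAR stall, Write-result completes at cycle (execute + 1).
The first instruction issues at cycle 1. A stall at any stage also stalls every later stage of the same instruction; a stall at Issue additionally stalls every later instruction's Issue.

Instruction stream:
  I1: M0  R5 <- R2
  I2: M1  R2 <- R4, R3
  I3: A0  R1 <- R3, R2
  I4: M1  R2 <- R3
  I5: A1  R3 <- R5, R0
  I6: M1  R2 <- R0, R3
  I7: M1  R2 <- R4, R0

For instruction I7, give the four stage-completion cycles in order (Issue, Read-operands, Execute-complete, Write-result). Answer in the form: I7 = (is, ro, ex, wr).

I1 -> (1, 2, 7, 8)
I2 -> (2, 3, 8, 9)
I3 -> (3, 10, 11, 12)  // RAW R2: wait I2 write@9
I4 -> (10, 11, 16, 17)  // struct: M1 busy until I2 writes@9
I5 -> (11, 12, 14, 15)
I6 -> (18, 19, 24, 25)  // struct: M1 busy until I4 writes@17
I7 -> (26, 27, 32, 33)  // struct: M1 busy until I6 writes@25

I7 = (26, 27, 32, 33)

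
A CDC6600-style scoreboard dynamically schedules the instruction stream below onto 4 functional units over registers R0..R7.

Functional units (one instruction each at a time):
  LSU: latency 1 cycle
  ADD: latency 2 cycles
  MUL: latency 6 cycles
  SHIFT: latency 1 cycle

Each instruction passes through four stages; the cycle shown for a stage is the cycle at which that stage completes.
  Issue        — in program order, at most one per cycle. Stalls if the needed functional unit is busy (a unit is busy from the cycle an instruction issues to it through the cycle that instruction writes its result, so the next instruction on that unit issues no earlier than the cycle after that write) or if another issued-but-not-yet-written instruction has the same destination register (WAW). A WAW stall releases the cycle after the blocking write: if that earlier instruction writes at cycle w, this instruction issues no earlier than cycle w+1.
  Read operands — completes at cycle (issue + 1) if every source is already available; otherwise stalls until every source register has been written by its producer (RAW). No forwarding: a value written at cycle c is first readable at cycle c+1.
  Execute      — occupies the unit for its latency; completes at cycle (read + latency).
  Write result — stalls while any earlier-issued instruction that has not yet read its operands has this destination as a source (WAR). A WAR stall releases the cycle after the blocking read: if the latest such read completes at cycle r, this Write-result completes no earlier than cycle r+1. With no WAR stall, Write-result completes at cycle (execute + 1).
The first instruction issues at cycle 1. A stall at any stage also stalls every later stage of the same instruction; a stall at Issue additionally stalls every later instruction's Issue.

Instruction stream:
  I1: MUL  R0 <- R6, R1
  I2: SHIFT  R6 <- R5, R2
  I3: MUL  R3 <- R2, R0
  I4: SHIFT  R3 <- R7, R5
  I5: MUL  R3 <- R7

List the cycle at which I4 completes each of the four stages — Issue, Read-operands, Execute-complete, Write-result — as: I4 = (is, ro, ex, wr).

I4 = (19, 20, 21, 22)

cycle 1: I1 dispatched to MUL
cycle 2: I1 operands ready · I2 dispatched to SHIFT
cycle 3: I2 operands ready
cycle 4: I2 complete
cycle 5: R6←I2
cycle 8: I1 complete
cycle 9: R0←I1
cycle 10: I3 dispatched to MUL
cycle 11: I3 operands ready
cycle 17: I3 complete
cycle 18: R3←I3
cycle 19: I4 dispatched to SHIFT
cycle 20: I4 operands ready
cycle 21: I4 complete
cycle 22: R3←I4
cycle 23: I5 dispatched to MUL
cycle 24: I5 operands ready
cycle 30: I5 complete
cycle 31: R3←I5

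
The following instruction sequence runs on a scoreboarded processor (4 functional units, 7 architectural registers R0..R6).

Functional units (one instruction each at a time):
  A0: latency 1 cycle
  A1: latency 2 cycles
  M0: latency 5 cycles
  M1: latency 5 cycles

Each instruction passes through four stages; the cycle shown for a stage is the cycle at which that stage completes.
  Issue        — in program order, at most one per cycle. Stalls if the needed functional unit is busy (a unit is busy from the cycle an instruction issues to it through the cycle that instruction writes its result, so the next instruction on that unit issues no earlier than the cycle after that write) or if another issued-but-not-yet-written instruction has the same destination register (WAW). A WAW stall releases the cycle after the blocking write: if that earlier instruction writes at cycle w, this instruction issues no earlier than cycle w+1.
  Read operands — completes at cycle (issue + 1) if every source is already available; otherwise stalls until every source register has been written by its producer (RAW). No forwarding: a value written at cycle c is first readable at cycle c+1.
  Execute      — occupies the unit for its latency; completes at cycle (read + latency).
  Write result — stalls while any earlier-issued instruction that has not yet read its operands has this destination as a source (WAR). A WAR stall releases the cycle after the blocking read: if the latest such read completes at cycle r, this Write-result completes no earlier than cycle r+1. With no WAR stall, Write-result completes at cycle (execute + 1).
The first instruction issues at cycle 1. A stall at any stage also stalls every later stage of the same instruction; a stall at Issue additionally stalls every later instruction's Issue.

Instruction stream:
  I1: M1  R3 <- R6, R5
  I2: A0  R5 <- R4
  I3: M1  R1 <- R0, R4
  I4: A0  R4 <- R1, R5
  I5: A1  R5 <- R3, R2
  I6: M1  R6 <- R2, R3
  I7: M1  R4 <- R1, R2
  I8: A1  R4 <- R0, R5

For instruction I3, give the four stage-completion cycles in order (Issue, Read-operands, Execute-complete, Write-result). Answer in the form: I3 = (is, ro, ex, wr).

I3 = (9, 10, 15, 16)

c1: issue I1 (M1)
c2: I1 read-ops | issue I2 (A0)
c3: I2 read-ops
c4: I2 finished on A0
c5: I2→R5
c7: I1 finished on M1
c8: I1→R3
c9: issue I3 (M1)
c10: I3 read-ops | issue I4 (A0)
c11: issue I5 (A1)
c12: I5 read-ops
c14: I5 finished on A1
c15: I3 finished on M1
c16: I3→R1
c17: I4 read-ops | issue I6 (M1)
c18: I4 finished on A0 | I5→R5 | I6 read-ops
c19: I4→R4
c23: I6 finished on M1
c24: I6→R6
c25: issue I7 (M1)
c26: I7 read-ops
c31: I7 finished on M1
c32: I7→R4
c33: issue I8 (A1)
c34: I8 read-ops
c36: I8 finished on A1
c37: I8→R4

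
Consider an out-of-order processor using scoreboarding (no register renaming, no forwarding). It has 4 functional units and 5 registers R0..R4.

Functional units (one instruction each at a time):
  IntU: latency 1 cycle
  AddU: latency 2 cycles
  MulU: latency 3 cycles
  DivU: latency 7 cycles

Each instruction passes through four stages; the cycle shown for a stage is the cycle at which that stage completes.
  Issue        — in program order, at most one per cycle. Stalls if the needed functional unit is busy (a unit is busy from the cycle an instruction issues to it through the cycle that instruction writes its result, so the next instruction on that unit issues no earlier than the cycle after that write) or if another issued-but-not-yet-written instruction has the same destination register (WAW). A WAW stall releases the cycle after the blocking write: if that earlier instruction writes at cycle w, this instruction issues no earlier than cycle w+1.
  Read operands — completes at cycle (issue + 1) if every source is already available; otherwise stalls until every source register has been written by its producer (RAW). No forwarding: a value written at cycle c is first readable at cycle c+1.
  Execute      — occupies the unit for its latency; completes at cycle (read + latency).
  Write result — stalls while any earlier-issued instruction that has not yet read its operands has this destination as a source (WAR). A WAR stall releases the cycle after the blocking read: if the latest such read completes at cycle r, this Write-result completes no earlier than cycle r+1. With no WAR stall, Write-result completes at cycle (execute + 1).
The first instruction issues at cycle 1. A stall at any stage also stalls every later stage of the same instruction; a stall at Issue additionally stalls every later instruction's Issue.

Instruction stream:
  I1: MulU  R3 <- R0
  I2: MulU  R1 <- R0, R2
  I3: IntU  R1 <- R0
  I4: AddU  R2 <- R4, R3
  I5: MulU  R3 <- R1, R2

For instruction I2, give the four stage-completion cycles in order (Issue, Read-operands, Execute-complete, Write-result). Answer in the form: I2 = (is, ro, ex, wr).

I1: IS=1 RO=2 EX=5 WR=6
I2: IS=7 RO=8 EX=11 WR=12  [struct: MulU busy until I1 writes@6]
I3: IS=13 RO=14 EX=15 WR=16  [WAW R1: wait I2 write@12]
I4: IS=14 RO=15 EX=17 WR=18
I5: IS=15 RO=19 EX=22 WR=23  [RAW R2: wait I4 write@18]

I2 = (7, 8, 11, 12)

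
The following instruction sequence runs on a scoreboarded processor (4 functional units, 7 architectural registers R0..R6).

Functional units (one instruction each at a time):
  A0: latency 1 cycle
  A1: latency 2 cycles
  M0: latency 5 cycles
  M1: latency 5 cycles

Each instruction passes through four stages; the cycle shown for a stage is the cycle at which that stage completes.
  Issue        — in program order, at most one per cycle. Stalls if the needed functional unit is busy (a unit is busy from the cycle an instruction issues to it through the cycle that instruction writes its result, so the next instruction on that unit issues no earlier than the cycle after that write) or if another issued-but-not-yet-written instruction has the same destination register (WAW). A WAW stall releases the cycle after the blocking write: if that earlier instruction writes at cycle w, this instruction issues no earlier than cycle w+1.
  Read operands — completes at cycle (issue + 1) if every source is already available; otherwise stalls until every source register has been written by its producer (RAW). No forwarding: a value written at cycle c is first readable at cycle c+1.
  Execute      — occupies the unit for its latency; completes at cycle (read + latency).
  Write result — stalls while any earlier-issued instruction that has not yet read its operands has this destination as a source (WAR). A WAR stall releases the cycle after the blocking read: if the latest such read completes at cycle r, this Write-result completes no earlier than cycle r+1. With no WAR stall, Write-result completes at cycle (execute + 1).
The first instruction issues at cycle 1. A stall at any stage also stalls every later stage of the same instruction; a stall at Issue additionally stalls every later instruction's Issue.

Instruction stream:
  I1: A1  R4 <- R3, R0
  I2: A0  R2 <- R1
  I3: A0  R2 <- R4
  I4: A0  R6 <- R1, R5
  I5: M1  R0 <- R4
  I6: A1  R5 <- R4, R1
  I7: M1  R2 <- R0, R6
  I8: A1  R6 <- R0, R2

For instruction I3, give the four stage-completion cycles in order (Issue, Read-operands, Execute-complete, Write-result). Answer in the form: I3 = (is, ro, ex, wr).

  I1 | 1 | 2 | 4 | 5
  I2 | 2 | 3 | 4 | 5
  I3 | 6 | 7 | 8 | 9   struct: A0 busy until I2 writes@5
  I4 | 10 | 11 | 12 | 13   struct: A0 busy until I3 writes@9
  I5 | 11 | 12 | 17 | 18
  I6 | 12 | 13 | 15 | 16
  I7 | 19 | 20 | 25 | 26   struct: M1 busy until I5 writes@18
  I8 | 20 | 27 | 29 | 30   RAW R2: wait I7 write@26

I3 = (6, 7, 8, 9)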